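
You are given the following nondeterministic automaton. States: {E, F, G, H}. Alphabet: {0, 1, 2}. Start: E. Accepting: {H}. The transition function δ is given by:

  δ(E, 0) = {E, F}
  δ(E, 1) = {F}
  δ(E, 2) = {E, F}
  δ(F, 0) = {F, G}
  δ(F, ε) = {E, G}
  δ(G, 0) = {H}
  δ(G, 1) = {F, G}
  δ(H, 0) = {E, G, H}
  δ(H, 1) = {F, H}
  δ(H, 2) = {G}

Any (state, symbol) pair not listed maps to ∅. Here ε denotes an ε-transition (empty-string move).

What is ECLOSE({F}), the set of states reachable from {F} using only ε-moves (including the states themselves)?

Begin with {F}.
ε-move F → E; add E.
ε-move F → G; add G.

{E, F, G}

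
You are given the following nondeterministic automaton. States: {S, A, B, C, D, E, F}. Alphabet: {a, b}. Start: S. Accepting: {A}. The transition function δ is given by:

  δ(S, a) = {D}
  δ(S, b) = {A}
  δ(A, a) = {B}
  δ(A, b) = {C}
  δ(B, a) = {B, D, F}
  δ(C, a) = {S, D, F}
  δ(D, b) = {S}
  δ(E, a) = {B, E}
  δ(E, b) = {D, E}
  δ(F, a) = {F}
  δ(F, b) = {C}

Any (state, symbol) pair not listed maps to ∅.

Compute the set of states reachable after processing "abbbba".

∅

Start in {S}.
Read 'a': {S} → {D}.
Read 'b': {D} → {S}.
Read 'b': {S} → {A}.
Read 'b': {A} → {C}.
Read 'b': {C} → ∅.
The set is empty and remains empty for the remaining 1 symbol.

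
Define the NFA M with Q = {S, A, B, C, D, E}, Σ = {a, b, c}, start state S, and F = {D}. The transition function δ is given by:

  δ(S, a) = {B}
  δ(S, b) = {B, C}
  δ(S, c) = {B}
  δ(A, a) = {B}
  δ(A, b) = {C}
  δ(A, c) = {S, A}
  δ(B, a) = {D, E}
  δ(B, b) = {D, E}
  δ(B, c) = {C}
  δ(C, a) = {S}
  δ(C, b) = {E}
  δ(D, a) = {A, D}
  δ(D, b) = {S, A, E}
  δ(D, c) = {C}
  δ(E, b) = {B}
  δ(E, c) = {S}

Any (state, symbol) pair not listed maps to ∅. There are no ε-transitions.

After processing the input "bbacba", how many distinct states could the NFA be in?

Start in {S}.
Read 'b': {S} → {B, C}.
Read 'b': {B, C} → {D, E}.
Read 'a': {D, E} → {A, D}.
Read 'c': {A, D} → {S, A, C}.
Read 'b': {S, A, C} → {B, C, E}.
Read 'a': {B, C, E} → {S, D, E}.
That set has 3 states.

3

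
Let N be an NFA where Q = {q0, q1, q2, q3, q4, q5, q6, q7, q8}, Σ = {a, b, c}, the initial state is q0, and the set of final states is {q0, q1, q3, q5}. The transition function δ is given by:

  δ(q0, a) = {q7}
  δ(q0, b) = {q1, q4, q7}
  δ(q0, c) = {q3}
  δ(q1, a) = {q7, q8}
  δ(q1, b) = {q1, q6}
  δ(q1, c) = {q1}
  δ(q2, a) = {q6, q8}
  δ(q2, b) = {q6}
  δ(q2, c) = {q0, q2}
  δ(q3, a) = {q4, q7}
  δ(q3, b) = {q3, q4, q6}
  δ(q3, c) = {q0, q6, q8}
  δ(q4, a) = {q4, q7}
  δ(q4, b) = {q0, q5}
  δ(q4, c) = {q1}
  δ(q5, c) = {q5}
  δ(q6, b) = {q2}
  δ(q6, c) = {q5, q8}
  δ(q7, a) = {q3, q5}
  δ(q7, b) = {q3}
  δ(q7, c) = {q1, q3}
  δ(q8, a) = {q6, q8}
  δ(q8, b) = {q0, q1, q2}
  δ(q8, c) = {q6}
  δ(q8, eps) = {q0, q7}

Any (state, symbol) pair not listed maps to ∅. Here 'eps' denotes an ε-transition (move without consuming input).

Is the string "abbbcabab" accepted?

Yes

Start in {q0}.
Read 'a': q0→{q7}; now {q7}.
Read 'b': q7→{q3}; now {q3}.
Read 'b': q3→{q3, q4, q6}; now {q3, q4, q6}.
Read 'b': q3→{q3, q4, q6}, q4→{q0, q5}, q6→{q2}; now {q0, q2, q3, q4, q5, q6}.
Read 'c': q0→{q3}, q2→{q0, q2}, q3→{q0, q6, q8}, q4→{q1}, q5→{q5}, q6→{q5, q8}; union {q0, q1, q2, q3, q5, q6, q8}; ε-closure = {q0, q1, q2, q3, q5, q6, q7, q8}.
Read 'a': q0→{q7}, q1→{q7, q8}, q2→{q6, q8}, q3→{q4, q7}, q5→∅, q6→∅, q7→{q3, q5}, q8→{q6, q8}; union {q3, q4, q5, q6, q7, q8}; ε-closure = {q0, q3, q4, q5, q6, q7, q8}.
Read 'b': q0→{q1, q4, q7}, q3→{q3, q4, q6}, q4→{q0, q5}, q5→∅, q6→{q2}, q7→{q3}, q8→{q0, q1, q2}; now {q0, q1, q2, q3, q4, q5, q6, q7}.
Read 'a': q0→{q7}, q1→{q7, q8}, q2→{q6, q8}, q3→{q4, q7}, q4→{q4, q7}, q5→∅, q6→∅, q7→{q3, q5}; union {q3, q4, q5, q6, q7, q8}; ε-closure = {q0, q3, q4, q5, q6, q7, q8}.
Read 'b': q0→{q1, q4, q7}, q3→{q3, q4, q6}, q4→{q0, q5}, q5→∅, q6→{q2}, q7→{q3}, q8→{q0, q1, q2}; now {q0, q1, q2, q3, q4, q5, q6, q7}.
The final set {q0, q1, q2, q3, q4, q5, q6, q7} contains the accepting states q0, q1, q3, q5.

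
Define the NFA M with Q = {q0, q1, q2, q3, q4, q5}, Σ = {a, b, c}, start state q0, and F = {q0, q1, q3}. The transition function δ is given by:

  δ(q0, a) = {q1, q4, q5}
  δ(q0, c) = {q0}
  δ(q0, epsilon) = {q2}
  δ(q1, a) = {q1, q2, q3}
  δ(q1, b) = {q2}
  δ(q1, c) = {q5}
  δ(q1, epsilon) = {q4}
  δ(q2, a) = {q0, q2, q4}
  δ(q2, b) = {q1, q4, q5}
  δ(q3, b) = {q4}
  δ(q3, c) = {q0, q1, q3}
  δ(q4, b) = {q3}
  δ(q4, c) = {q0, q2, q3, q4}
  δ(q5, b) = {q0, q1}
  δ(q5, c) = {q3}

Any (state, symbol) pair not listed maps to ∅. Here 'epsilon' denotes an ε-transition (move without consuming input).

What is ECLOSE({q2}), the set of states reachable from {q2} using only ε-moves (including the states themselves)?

Begin with {q2}.
No ε-moves leave this set, so the closure equals the set itself.

{q2}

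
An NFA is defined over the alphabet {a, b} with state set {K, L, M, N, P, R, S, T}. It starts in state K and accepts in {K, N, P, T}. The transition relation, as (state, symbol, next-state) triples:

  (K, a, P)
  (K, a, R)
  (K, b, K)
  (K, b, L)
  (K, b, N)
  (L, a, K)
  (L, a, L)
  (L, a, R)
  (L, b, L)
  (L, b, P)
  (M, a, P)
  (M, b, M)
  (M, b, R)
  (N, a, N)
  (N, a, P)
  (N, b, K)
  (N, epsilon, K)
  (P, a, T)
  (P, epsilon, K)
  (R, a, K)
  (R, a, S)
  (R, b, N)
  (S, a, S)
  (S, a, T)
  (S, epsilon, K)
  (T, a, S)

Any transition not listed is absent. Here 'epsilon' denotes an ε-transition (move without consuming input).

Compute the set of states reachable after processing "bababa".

Start in {K}.
Read 'b': K→{K, L, N}; now {K, L, N}.
Read 'a': K→{P, R}, L→{K, L, R}, N→{N, P}; now {K, L, N, P, R}.
Read 'b': K→{K, L, N}, L→{L, P}, N→{K}, P→∅, R→{N}; now {K, L, N, P}.
Read 'a': K→{P, R}, L→{K, L, R}, N→{N, P}, P→{T}; now {K, L, N, P, R, T}.
Read 'b': K→{K, L, N}, L→{L, P}, N→{K}, P→∅, R→{N}, T→∅; now {K, L, N, P}.
Read 'a': K→{P, R}, L→{K, L, R}, N→{N, P}, P→{T}; now {K, L, N, P, R, T}.

{K, L, N, P, R, T}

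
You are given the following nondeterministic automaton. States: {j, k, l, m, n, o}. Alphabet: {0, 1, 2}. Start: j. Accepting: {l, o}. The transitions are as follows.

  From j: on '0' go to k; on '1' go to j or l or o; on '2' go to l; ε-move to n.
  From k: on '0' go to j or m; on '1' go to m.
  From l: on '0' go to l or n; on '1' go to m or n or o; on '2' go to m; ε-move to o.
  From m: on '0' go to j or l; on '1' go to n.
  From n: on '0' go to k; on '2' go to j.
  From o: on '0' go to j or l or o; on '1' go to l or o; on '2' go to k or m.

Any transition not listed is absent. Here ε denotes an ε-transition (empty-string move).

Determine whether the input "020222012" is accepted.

No

Start: ε-closure({j}) = {j, n}.
Read '0': j→{k}, n→{k}; now {k}.
Read '2': k→∅; now ∅.
The set is empty and remains empty for the remaining 7 symbols.
The final set ∅ contains no accepting state.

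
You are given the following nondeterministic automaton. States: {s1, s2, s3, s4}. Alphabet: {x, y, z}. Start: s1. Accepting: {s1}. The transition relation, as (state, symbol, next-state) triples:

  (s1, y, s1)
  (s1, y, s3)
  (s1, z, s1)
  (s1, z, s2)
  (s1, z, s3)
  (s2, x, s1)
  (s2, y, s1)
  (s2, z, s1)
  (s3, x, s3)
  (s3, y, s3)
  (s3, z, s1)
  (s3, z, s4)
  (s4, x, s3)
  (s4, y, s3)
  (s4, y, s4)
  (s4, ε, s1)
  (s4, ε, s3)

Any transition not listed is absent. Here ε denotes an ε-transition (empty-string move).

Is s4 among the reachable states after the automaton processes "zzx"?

No

Start in {s1}.
Read 'z': {s1} → {s1, s2, s3}.
Read 'z': {s1, s2, s3} → {s1, s2, s3, s4}.
Read 'x': {s1, s2, s3, s4} → {s1, s3}.
State s4 is not in {s1, s3}.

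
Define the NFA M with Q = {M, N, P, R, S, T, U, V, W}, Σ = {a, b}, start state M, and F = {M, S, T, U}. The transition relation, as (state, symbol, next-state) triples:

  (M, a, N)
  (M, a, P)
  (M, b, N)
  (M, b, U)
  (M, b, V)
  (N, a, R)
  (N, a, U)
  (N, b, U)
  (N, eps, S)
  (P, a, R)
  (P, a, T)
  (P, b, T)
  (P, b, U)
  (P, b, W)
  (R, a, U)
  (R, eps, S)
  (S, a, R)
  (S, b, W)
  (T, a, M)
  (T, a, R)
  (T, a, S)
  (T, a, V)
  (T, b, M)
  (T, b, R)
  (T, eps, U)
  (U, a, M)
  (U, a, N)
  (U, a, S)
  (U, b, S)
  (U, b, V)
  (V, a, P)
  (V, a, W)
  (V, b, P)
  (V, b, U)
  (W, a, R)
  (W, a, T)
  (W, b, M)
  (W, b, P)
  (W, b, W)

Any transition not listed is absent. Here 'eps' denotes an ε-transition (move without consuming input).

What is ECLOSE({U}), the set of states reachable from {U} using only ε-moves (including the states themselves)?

{U}

Begin with {U}.
No ε-moves leave this set, so the closure equals the set itself.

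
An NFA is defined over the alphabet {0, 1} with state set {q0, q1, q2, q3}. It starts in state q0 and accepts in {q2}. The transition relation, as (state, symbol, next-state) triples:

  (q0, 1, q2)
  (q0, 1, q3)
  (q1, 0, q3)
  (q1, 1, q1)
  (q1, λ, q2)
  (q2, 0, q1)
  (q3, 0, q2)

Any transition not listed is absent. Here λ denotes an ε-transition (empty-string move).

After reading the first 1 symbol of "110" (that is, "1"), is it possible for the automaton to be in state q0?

Start in {q0}.
Read '1': {q0} → {q2, q3}.
State q0 is not in {q2, q3}.

No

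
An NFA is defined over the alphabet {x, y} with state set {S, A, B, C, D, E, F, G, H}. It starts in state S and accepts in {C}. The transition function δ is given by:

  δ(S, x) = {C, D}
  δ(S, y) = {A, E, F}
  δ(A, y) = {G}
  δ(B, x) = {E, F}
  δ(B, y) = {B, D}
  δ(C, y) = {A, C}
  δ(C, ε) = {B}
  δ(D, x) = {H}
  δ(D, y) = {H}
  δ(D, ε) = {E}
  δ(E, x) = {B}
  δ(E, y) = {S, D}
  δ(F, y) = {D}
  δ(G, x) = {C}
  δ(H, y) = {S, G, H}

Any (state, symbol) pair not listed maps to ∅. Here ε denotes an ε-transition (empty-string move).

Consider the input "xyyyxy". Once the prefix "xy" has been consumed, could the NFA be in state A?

Start in {S}.
Read 'x': S→{C, D}; union {C, D}; ε-closure = {B, C, D, E}.
Read 'y': B→{B, D}, C→{A, C}, D→{H}, E→{S, D}; union {S, A, B, C, D, H}; ε-closure = {S, A, B, C, D, E, H}.
State A is in {S, A, B, C, D, E, H}.

Yes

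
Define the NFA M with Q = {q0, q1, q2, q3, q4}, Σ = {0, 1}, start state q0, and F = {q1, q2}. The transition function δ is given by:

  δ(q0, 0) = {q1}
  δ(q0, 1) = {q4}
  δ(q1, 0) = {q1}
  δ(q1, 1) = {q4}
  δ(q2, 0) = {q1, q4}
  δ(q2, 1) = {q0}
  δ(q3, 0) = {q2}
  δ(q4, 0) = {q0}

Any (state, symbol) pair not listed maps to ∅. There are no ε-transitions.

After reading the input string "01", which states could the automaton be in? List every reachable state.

{q4}

Start in {q0}.
Read '0': {q0} → {q1}.
Read '1': {q1} → {q4}.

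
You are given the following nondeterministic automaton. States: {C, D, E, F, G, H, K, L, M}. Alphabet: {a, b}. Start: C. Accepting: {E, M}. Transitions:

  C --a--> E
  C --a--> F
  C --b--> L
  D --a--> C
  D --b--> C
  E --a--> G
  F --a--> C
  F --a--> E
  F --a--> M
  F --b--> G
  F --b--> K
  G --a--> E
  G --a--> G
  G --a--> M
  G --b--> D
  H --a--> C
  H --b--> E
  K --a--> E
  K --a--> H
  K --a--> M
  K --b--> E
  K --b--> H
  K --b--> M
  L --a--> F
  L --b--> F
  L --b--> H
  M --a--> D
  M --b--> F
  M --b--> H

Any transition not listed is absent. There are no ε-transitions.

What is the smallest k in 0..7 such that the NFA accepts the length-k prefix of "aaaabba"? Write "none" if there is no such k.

1

Start in {C}.
Read 'a': C→{E, F}; now {E, F}.
None of the earlier sets intersect F, but {E, F} does.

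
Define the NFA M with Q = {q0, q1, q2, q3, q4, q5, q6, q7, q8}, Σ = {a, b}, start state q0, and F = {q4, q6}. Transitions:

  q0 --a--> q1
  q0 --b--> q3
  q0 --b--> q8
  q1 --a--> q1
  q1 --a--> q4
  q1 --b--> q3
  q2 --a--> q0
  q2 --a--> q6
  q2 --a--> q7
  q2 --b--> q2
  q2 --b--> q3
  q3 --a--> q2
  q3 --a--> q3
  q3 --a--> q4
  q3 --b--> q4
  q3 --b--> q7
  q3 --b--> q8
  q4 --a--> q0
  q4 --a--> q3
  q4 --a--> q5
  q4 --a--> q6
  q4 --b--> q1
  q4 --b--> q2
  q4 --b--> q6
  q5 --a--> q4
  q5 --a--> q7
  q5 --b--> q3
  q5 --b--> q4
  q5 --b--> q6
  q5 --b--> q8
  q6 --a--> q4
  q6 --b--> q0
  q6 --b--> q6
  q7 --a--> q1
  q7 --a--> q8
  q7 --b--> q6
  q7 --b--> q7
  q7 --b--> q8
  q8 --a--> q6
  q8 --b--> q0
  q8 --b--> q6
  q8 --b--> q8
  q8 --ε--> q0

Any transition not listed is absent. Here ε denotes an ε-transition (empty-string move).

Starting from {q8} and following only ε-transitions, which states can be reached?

{q0, q8}

Begin with {q8}.
ε-move q8 → q0; add q0.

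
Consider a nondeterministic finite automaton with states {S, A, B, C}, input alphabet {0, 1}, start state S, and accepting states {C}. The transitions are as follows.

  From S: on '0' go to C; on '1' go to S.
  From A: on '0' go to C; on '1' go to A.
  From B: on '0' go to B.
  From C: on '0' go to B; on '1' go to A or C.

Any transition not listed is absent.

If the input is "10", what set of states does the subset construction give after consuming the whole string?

{C}

Start in {S}.
Read '1': S→{S}; now {S}.
Read '0': S→{C}; now {C}.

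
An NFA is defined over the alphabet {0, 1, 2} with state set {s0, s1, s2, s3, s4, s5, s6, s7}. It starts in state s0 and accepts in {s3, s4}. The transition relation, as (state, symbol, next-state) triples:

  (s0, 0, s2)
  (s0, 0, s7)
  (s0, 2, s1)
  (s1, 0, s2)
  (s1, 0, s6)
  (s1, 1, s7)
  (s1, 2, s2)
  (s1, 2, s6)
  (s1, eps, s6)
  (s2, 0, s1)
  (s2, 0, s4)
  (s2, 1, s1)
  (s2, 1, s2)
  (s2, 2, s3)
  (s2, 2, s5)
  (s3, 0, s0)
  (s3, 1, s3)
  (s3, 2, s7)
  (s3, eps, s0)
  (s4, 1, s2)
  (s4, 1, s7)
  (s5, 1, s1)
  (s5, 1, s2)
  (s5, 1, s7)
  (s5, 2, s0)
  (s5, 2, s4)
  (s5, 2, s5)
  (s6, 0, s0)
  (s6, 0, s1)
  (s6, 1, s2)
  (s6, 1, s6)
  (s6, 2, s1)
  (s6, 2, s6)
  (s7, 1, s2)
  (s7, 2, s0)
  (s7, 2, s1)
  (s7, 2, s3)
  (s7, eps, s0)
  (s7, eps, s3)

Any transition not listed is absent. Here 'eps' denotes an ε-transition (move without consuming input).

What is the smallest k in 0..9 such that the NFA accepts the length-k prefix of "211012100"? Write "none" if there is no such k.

2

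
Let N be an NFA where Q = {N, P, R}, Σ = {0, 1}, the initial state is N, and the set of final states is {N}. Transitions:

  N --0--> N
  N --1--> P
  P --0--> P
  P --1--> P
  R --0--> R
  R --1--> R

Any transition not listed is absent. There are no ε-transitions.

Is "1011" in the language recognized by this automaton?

No

Start in {N}.
Read '1': N→{P}; now {P}.
Read '0': P→{P}; now {P}.
Read '1': P→{P}; now {P}.
Read '1': P→{P}; now {P}.
The final set {P} contains no accepting state.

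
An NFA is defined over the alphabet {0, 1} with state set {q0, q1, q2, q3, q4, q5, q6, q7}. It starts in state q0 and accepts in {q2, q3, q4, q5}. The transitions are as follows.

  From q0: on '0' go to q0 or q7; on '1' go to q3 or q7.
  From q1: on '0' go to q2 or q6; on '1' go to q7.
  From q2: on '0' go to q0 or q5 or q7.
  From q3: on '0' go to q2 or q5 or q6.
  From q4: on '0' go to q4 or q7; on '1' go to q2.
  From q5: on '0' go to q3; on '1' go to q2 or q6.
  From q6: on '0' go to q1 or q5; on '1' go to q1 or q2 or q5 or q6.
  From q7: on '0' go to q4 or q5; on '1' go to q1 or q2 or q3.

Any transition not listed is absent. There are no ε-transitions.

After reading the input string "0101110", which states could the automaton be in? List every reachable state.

{q0, q1, q2, q3, q4, q5, q6, q7}

Start in {q0}.
Read '0': {q0} → {q0, q7}.
Read '1': {q0, q7} → {q1, q2, q3, q7}.
Read '0': {q1, q2, q3, q7} → {q0, q2, q4, q5, q6, q7}.
Read '1': {q0, q2, q4, q5, q6, q7} → {q1, q2, q3, q5, q6, q7}.
Read '1': {q1, q2, q3, q5, q6, q7} → {q1, q2, q3, q5, q6, q7}.
Read '1': {q1, q2, q3, q5, q6, q7} → {q1, q2, q3, q5, q6, q7}.
Read '0': {q1, q2, q3, q5, q6, q7} → {q0, q1, q2, q3, q4, q5, q6, q7}.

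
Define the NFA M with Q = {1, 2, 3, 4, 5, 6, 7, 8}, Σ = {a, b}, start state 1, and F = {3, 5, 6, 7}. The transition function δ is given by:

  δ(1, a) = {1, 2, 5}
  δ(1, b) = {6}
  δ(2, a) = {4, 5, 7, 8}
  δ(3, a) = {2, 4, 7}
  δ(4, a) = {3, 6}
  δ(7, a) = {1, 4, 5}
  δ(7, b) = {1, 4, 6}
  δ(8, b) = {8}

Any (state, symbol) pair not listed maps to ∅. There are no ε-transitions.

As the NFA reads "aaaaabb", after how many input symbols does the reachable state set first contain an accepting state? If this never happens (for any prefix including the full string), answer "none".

1

Start in {1}.
Read 'a': {1} → {1, 2, 5}.
None of the earlier sets intersect F, but {1, 2, 5} does.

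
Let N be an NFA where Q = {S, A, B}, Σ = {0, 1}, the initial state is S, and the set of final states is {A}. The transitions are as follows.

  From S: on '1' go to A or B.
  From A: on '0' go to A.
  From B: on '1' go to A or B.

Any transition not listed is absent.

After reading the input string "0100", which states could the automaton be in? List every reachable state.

∅

Start in {S}.
Read '0': S→∅; now ∅.
The set is empty and remains empty for the remaining 3 symbols.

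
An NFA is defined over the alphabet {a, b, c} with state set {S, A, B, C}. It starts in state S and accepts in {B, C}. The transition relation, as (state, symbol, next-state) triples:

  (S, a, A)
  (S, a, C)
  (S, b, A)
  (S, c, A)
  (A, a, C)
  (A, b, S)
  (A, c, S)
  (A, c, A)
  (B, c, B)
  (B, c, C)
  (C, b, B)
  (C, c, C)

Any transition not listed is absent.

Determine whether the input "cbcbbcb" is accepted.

No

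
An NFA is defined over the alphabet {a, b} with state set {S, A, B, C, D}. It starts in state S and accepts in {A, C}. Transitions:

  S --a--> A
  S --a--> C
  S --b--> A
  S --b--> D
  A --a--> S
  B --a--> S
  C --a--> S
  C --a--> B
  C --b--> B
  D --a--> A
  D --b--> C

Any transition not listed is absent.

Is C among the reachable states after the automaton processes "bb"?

Start in {S}.
Read 'b': S→{A, D}; now {A, D}.
Read 'b': A→∅, D→{C}; now {C}.
State C is in {C}.

Yes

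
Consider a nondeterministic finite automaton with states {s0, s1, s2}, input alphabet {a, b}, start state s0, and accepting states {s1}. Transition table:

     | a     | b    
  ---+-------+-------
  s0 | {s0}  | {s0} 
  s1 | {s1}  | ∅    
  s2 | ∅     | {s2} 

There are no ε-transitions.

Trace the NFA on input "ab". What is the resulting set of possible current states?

{s0}

Start in {s0}.
Read 'a': {s0} → {s0}.
Read 'b': {s0} → {s0}.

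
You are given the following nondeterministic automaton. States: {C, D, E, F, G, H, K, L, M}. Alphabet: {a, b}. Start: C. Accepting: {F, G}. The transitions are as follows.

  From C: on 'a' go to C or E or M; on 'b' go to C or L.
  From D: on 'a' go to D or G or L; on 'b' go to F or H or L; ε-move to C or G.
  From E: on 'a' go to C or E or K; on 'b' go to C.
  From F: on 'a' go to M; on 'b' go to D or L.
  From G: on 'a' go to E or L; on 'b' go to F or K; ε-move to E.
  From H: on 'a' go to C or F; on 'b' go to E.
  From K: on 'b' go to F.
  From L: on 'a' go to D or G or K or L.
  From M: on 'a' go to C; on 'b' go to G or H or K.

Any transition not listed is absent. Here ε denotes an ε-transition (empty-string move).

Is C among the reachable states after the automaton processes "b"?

Yes

Start in {C}.
Read 'b': {C} → {C, L}.
State C is in {C, L}.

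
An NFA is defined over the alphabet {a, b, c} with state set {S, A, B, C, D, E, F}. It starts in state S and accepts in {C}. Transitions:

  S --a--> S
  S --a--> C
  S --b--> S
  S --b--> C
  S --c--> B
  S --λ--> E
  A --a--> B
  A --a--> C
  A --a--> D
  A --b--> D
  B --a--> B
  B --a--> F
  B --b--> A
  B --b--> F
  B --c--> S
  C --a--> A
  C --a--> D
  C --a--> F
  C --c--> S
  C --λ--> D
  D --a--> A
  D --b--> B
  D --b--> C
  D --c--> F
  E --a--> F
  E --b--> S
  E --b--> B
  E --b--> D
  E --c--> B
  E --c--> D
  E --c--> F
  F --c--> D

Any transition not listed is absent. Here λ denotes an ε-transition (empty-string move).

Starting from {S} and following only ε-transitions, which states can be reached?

{S, E}

Begin with {S}.
ε-move S → E; add E.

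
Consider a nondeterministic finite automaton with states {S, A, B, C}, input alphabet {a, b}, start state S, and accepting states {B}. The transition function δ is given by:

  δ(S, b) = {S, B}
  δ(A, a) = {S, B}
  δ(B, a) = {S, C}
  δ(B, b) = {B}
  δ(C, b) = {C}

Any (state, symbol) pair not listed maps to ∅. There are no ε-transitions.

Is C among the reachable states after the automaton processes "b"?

No

Start in {S}.
Read 'b': {S} → {S, B}.
State C is not in {S, B}.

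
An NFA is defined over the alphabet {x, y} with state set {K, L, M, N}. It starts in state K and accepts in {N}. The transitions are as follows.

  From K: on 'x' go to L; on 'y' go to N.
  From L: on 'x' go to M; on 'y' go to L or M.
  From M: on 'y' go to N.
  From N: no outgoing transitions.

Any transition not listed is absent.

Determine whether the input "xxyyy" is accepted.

Start in {K}.
Read 'x': {K} → {L}.
Read 'x': {L} → {M}.
Read 'y': {M} → {N}.
Read 'y': {N} → ∅.
The set is empty and remains empty for the remaining 1 symbol.
The final set ∅ contains no accepting state.

No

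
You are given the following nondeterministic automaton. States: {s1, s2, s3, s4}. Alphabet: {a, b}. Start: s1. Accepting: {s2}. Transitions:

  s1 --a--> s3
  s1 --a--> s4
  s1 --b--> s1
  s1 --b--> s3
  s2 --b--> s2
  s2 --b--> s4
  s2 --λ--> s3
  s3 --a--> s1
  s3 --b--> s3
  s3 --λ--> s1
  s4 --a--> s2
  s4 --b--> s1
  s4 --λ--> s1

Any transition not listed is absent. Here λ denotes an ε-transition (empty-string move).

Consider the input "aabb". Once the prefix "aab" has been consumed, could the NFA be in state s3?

Yes

Start in {s1}.
Read 'a': {s1} → {s1, s3, s4}.
Read 'a': {s1, s3, s4} → {s1, s2, s3, s4}.
Read 'b': {s1, s2, s3, s4} → {s1, s2, s3, s4}.
State s3 is in {s1, s2, s3, s4}.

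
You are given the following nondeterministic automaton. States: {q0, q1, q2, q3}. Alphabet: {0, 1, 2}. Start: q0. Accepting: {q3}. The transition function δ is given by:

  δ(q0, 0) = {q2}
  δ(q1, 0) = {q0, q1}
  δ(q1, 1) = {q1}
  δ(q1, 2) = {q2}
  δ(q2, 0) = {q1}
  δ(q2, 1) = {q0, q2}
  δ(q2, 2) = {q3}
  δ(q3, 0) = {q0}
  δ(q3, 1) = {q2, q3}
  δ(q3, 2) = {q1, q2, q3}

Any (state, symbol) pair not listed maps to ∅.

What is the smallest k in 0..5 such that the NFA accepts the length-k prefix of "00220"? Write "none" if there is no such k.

Start in {q0}.
Read '0': {q0} → {q2}.
Read '0': {q2} → {q1}.
Read '2': {q1} → {q2}.
Read '2': {q2} → {q3}.
None of the earlier sets intersect F, but {q3} does.

4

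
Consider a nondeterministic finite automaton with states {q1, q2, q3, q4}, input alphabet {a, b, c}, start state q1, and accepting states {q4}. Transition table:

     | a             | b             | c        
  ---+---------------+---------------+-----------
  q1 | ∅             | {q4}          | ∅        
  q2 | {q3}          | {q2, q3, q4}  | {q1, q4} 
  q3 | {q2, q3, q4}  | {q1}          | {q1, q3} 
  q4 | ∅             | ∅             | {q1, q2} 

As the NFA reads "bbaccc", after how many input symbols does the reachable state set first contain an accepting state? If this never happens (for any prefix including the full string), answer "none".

1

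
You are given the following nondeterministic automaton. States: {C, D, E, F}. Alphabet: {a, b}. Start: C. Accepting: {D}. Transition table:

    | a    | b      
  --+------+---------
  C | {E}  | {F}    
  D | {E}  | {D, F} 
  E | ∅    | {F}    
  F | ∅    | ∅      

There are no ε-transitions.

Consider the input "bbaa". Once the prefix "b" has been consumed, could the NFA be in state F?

Yes

Start in {C}.
Read 'b': {C} → {F}.
State F is in {F}.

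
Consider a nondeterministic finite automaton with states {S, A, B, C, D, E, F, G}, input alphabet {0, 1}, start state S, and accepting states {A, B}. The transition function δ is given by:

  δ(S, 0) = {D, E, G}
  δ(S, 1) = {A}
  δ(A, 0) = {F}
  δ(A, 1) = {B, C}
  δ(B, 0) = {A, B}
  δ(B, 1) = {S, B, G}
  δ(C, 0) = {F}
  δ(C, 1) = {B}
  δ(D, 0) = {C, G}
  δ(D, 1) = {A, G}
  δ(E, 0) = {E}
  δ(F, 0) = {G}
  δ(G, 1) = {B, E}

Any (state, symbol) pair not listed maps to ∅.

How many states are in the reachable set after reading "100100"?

Start in {S}.
Read '1': S→{A}; now {A}.
Read '0': A→{F}; now {F}.
Read '0': F→{G}; now {G}.
Read '1': G→{B, E}; now {B, E}.
Read '0': B→{A, B}, E→{E}; now {A, B, E}.
Read '0': A→{F}, B→{A, B}, E→{E}; now {A, B, E, F}.
That set has 4 states.

4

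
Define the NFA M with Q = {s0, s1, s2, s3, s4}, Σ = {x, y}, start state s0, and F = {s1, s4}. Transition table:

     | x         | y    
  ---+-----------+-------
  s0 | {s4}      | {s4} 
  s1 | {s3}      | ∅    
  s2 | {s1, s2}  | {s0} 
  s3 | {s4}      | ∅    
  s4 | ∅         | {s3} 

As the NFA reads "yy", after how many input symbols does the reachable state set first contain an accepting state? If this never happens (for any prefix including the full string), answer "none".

1

Start in {s0}.
Read 'y': {s0} → {s4}.
None of the earlier sets intersect F, but {s4} does.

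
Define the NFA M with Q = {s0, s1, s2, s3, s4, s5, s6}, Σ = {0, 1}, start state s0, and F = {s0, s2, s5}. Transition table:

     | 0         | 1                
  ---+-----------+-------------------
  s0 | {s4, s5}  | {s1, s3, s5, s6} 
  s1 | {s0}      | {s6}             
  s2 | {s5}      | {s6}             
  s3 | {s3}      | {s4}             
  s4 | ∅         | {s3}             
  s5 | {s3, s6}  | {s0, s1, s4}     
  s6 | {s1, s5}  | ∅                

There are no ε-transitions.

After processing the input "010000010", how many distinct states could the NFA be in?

6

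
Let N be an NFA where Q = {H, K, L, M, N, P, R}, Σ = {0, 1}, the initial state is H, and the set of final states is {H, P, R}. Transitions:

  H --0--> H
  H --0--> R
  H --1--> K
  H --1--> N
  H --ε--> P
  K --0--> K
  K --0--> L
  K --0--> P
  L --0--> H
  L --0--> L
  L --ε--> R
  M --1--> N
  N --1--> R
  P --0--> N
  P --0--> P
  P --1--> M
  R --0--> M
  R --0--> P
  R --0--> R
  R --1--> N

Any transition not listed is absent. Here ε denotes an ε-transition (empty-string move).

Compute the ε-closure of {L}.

{L, R}

Begin with {L}.
ε-move L → R; add R.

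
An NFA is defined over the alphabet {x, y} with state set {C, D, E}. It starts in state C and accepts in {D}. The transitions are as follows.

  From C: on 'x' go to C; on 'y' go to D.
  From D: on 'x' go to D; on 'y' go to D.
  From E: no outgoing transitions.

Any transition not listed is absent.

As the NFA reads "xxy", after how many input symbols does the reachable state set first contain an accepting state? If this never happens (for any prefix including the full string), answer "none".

3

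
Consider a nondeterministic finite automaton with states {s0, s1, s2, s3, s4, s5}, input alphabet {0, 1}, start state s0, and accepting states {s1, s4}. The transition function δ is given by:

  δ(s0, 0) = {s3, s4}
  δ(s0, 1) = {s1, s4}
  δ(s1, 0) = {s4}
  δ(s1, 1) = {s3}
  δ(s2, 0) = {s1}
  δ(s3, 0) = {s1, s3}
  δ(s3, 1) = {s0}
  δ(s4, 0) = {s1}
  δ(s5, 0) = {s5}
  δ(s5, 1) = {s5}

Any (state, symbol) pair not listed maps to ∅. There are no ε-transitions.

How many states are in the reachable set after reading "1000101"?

Start in {s0}.
Read '1': s0→{s1, s4}; now {s1, s4}.
Read '0': s1→{s4}, s4→{s1}; now {s1, s4}.
Read '0': s1→{s4}, s4→{s1}; now {s1, s4}.
Read '0': s1→{s4}, s4→{s1}; now {s1, s4}.
Read '1': s1→{s3}, s4→∅; now {s3}.
Read '0': s3→{s1, s3}; now {s1, s3}.
Read '1': s1→{s3}, s3→{s0}; now {s0, s3}.
That set has 2 states.

2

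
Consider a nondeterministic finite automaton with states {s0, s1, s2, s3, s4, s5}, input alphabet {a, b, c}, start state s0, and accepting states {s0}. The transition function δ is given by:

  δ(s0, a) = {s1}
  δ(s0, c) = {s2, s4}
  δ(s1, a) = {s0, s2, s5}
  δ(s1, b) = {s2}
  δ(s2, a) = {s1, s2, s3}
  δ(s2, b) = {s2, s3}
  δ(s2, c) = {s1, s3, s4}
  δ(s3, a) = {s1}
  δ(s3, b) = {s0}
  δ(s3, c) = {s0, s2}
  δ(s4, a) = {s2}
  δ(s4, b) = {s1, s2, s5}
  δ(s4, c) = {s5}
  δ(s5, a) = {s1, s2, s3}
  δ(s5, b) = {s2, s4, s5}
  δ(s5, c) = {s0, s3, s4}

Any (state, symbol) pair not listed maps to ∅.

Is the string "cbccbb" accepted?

Yes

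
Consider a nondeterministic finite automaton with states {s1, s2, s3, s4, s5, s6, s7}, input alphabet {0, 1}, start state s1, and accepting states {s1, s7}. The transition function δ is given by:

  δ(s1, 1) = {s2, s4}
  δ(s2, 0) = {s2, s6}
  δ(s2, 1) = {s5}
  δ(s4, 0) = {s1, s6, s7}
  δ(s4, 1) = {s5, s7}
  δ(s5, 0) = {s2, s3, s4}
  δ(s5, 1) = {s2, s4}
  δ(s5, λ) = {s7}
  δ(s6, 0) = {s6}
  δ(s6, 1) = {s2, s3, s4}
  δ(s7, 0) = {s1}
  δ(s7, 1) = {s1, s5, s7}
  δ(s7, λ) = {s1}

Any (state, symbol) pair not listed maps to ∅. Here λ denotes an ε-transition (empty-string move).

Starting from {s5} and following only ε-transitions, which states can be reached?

{s1, s5, s7}

Begin with {s5}.
ε-move s5 → s7; add s7.
ε-move s7 → s1; add s1.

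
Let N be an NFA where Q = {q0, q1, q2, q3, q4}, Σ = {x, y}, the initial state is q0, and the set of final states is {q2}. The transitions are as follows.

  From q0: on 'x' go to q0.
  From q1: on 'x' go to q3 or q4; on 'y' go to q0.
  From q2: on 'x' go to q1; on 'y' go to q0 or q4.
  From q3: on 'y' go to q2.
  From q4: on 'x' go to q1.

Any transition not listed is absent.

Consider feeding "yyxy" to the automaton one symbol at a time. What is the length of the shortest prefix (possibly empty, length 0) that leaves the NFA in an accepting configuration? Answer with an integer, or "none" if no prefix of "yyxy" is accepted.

none

Start in {q0}.
Read 'y': q0→∅; now ∅.
The set is empty and remains empty for the remaining 3 symbols.
No reachable set along the way intersects F.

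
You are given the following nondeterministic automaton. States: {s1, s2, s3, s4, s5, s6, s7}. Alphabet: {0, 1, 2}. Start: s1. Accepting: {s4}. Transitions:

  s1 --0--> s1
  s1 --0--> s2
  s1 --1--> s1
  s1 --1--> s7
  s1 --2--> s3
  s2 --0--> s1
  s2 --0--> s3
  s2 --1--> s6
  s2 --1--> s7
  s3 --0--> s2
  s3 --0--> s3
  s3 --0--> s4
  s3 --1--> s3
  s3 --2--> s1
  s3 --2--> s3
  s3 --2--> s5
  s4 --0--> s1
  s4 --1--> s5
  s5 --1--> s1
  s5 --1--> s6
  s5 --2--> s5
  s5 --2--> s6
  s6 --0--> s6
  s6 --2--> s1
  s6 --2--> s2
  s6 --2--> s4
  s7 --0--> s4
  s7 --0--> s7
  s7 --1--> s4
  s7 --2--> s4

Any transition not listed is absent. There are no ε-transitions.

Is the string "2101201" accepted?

No

Start in {s1}.
Read '2': s1→{s3}; now {s3}.
Read '1': s3→{s3}; now {s3}.
Read '0': s3→{s2, s3, s4}; now {s2, s3, s4}.
Read '1': s2→{s6, s7}, s3→{s3}, s4→{s5}; now {s3, s5, s6, s7}.
Read '2': s3→{s1, s3, s5}, s5→{s5, s6}, s6→{s1, s2, s4}, s7→{s4}; now {s1, s2, s3, s4, s5, s6}.
Read '0': s1→{s1, s2}, s2→{s1, s3}, s3→{s2, s3, s4}, s4→{s1}, s5→∅, s6→{s6}; now {s1, s2, s3, s4, s6}.
Read '1': s1→{s1, s7}, s2→{s6, s7}, s3→{s3}, s4→{s5}, s6→∅; now {s1, s3, s5, s6, s7}.
The final set {s1, s3, s5, s6, s7} contains no accepting state.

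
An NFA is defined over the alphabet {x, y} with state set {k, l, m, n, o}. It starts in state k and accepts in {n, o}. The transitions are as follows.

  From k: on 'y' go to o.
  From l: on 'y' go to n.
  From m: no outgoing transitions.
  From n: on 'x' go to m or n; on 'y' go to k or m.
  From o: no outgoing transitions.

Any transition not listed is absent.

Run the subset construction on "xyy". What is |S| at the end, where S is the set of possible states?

0

Start in {k}.
Read 'x': {k} → ∅.
The set is empty and remains empty for the remaining 2 symbols.
That set has 0 states.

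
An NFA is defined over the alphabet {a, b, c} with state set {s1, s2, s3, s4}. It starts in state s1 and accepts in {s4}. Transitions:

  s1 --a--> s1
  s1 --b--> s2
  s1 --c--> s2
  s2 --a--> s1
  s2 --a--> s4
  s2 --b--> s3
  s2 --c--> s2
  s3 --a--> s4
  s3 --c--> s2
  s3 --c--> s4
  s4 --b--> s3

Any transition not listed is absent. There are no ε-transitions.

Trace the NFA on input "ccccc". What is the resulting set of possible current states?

{s2}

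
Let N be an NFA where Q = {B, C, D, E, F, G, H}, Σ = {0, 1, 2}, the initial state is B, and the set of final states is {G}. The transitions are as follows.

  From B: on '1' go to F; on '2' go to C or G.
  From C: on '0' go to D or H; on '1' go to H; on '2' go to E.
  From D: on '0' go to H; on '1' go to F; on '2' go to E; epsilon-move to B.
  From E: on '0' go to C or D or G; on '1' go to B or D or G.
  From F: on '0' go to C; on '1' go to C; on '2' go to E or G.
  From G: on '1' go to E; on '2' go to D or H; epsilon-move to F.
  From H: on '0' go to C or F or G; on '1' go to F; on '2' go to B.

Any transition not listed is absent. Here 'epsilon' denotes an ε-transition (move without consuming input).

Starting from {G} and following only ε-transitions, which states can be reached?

{F, G}

Begin with {G}.
ε-move G → F; add F.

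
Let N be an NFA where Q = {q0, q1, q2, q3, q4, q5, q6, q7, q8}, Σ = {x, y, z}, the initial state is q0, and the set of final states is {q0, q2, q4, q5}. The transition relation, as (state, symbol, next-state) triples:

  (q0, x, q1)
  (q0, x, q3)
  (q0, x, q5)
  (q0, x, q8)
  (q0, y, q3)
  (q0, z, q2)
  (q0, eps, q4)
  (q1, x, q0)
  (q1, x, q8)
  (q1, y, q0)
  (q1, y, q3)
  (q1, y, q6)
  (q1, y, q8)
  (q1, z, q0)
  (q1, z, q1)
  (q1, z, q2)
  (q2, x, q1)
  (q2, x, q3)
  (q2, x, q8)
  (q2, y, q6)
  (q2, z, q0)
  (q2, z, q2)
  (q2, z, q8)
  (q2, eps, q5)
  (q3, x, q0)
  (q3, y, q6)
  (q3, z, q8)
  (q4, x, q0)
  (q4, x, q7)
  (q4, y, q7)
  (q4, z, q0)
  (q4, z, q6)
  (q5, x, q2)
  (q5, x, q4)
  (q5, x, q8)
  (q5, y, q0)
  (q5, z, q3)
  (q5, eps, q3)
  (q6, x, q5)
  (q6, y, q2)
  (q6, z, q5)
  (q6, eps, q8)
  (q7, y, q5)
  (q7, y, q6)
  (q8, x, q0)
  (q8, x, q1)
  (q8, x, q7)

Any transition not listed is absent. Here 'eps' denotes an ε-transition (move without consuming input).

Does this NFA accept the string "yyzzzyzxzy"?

No

Start: ε-closure({q0}) = {q0, q4}.
Read 'y': q0→{q3}, q4→{q7}; now {q3, q7}.
Read 'y': q3→{q6}, q7→{q5, q6}; union {q5, q6}; ε-closure = {q3, q5, q6, q8}.
Read 'z': q3→{q8}, q5→{q3}, q6→{q5}, q8→∅; now {q3, q5, q8}.
Read 'z': q3→{q8}, q5→{q3}, q8→∅; now {q3, q8}.
Read 'z': q3→{q8}, q8→∅; now {q8}.
Read 'y': q8→∅; now ∅.
The set is empty and remains empty for the remaining 4 symbols.
The final set ∅ contains no accepting state.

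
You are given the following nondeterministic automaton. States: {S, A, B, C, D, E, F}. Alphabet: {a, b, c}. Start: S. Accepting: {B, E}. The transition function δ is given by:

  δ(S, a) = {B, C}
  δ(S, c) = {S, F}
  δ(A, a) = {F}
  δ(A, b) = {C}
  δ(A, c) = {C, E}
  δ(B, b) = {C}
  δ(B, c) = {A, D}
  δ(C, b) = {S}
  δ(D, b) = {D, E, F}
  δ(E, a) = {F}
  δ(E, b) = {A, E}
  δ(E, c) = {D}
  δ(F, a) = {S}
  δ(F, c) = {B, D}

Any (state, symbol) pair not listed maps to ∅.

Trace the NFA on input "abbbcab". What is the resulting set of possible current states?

Start in {S}.
Read 'a': S→{B, C}; now {B, C}.
Read 'b': B→{C}, C→{S}; now {S, C}.
Read 'b': S→∅, C→{S}; now {S}.
Read 'b': S→∅; now ∅.
The set is empty and remains empty for the remaining 3 symbols.

∅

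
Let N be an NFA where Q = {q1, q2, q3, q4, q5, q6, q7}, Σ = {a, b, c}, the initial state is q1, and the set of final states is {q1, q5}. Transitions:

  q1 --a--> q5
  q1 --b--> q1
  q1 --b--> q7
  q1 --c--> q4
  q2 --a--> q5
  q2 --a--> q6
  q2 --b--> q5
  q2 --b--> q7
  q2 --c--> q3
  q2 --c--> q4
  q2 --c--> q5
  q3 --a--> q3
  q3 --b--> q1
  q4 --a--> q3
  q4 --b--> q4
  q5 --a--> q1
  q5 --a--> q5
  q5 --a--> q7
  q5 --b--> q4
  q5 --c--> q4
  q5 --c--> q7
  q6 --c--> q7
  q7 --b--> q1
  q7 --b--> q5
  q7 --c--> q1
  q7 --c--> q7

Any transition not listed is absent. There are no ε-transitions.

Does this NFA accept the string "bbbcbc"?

Start in {q1}.
Read 'b': {q1} → {q1, q7}.
Read 'b': {q1, q7} → {q1, q5, q7}.
Read 'b': {q1, q5, q7} → {q1, q4, q5, q7}.
Read 'c': {q1, q4, q5, q7} → {q1, q4, q7}.
Read 'b': {q1, q4, q7} → {q1, q4, q5, q7}.
Read 'c': {q1, q4, q5, q7} → {q1, q4, q7}.
The final set {q1, q4, q7} contains the accepting state q1.

Yes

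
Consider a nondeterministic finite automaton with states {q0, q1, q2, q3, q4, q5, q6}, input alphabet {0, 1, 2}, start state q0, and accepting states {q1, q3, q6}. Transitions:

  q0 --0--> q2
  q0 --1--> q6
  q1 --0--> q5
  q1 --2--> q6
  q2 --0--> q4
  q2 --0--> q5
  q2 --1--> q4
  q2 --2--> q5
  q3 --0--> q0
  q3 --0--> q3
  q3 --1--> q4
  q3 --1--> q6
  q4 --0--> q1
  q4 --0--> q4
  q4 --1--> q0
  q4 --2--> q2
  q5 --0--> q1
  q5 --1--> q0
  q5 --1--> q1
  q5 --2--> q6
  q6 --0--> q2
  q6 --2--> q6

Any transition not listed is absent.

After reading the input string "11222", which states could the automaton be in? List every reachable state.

∅

Start in {q0}.
Read '1': q0→{q6}; now {q6}.
Read '1': q6→∅; now ∅.
The set is empty and remains empty for the remaining 3 symbols.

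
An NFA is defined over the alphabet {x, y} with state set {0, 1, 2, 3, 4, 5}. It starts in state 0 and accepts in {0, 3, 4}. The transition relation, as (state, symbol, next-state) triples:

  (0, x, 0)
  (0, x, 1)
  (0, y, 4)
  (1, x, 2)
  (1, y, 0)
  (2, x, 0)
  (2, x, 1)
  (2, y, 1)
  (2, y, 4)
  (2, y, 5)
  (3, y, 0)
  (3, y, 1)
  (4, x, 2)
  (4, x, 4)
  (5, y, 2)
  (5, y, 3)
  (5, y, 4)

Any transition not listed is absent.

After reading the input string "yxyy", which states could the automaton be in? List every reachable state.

{0, 2, 3, 4}

Start in {0}.
Read 'y': 0→{4}; now {4}.
Read 'x': 4→{2, 4}; now {2, 4}.
Read 'y': 2→{1, 4, 5}, 4→∅; now {1, 4, 5}.
Read 'y': 1→{0}, 4→∅, 5→{2, 3, 4}; now {0, 2, 3, 4}.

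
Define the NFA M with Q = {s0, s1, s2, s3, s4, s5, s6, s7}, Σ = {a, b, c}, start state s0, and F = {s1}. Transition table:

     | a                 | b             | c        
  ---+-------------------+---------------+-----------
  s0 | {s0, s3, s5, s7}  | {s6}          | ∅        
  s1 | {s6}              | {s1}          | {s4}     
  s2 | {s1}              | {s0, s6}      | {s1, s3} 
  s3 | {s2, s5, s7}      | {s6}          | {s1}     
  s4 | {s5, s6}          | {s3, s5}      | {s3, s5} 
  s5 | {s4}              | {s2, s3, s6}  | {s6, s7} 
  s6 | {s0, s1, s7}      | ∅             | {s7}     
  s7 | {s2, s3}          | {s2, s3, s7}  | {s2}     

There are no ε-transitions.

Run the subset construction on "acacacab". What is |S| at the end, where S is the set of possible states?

Start in {s0}.
Read 'a': {s0} → {s0, s3, s5, s7}.
Read 'c': {s0, s3, s5, s7} → {s1, s2, s6, s7}.
Read 'a': {s1, s2, s6, s7} → {s0, s1, s2, s3, s6, s7}.
Read 'c': {s0, s1, s2, s3, s6, s7} → {s1, s2, s3, s4, s7}.
Read 'a': {s1, s2, s3, s4, s7} → {s1, s2, s3, s5, s6, s7}.
Read 'c': {s1, s2, s3, s5, s6, s7} → {s1, s2, s3, s4, s6, s7}.
Read 'a': {s1, s2, s3, s4, s6, s7} → {s0, s1, s2, s3, s5, s6, s7}.
Read 'b': {s0, s1, s2, s3, s5, s6, s7} → {s0, s1, s2, s3, s6, s7}.
That set has 6 states.

6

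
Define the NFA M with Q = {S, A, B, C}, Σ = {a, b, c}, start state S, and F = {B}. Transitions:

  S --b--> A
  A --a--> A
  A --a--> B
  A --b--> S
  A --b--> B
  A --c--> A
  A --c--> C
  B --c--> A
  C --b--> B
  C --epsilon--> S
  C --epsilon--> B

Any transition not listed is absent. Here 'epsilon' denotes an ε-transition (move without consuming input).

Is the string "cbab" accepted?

Start in {S}.
Read 'c': S→∅; now ∅.
The set is empty and remains empty for the remaining 3 symbols.
The final set ∅ contains no accepting state.

No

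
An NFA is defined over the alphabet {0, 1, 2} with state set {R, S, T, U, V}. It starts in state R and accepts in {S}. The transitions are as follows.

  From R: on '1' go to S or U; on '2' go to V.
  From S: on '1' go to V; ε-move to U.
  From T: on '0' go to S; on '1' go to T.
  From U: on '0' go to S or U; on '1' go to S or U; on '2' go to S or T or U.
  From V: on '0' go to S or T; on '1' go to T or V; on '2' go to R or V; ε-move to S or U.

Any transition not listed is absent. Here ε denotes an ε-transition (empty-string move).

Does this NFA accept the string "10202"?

Start in {R}.
Read '1': R→{S, U}; now {S, U}.
Read '0': S→∅, U→{S, U}; now {S, U}.
Read '2': S→∅, U→{S, T, U}; now {S, T, U}.
Read '0': S→∅, T→{S}, U→{S, U}; now {S, U}.
Read '2': S→∅, U→{S, T, U}; now {S, T, U}.
The final set {S, T, U} contains the accepting state S.

Yes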